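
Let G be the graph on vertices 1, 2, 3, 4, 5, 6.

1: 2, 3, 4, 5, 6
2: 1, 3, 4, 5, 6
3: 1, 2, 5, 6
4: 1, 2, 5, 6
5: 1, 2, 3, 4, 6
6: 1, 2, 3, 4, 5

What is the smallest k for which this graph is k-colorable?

5

1, 2, 3, 5, 6 are pairwise adjacent (a clique of size 5), so at least 5 colors are needed.
A valid assignment using 5 colors: 1=a, 2=c, 3=e, 4=e, 5=d, 6=b. No two adjacent vertices share a color.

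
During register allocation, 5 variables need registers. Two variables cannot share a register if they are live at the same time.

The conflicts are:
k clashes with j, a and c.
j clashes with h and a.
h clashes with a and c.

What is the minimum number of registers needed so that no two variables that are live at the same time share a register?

3

j, h, a all conflict with each other, so at least 3 registers are needed.
Using 3 registers: k=1, j=2, h=1, a=3, c=2. No two conflicting variables share a register.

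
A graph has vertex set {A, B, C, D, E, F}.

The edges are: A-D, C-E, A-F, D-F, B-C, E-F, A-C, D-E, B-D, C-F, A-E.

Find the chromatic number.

A, C, E, F form a clique, so at least 4 colors are needed.
A valid assignment using 4 colors: A=green, B=red, C=blue, D=blue, E=yellow, F=red. Each edge has distinct colors on its endpoints.

4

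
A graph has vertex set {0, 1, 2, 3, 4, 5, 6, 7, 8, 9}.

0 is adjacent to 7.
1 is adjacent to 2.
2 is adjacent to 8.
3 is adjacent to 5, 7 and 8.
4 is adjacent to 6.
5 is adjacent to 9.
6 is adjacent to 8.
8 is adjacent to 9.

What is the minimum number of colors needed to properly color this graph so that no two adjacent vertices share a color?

2

1 and 2 are adjacent, so at least 2 colors are needed.
A valid assignment using 2 colors: 0=b, 1=a, 2=b, 3=b, 4=a, 5=a, 6=b, 7=a, 8=a, 9=b. No two adjacent vertices share a color.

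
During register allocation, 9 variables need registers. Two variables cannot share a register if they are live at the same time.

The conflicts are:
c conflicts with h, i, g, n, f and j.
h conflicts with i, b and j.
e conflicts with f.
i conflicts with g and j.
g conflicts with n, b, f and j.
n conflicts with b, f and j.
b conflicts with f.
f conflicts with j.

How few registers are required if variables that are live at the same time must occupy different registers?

5

c, g, n, f, j all conflict with each other, so at least 5 registers are needed.
5 registers suffice: register 1 → {h, e, g}; register 2 → {i, f}; register 3 → {b, j}; register 4 → {c}; register 5 → {n}. Each listed conflict is separated.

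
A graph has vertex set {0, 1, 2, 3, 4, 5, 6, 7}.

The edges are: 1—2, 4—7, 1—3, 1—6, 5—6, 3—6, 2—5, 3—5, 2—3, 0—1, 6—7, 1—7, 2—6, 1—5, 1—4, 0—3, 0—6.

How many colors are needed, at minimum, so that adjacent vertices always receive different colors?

5

1, 2, 3, 5, 6 are pairwise adjacent (a clique of size 5), so at least 5 colors are needed.
5 colors suffice: color a → {1}; color b → {4, 6}; color c → {3, 7}; color d → {0, 2}; color e → {5}. No two adjacent vertices share a color.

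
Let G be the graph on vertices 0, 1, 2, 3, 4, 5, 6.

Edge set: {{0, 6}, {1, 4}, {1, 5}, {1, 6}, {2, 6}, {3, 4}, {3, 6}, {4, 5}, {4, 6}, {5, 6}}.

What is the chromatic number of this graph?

1, 4, 5, 6 are pairwise adjacent (a clique of size 4), so at least 4 colors are needed.
4 colors suffice: color a → {6}; color b → {0, 2, 4}; color c → {3, 5}; color d → {1}. Every edge joins two different colors.

4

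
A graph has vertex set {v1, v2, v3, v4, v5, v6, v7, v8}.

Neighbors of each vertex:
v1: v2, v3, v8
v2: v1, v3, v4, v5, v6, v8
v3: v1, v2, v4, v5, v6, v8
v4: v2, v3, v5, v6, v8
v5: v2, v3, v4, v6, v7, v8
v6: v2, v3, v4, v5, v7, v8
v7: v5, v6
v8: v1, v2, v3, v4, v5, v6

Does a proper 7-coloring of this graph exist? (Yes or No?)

Yes

The chromatic number is 6. v2, v3, v4, v5, v6, v8 are pairwise adjacent (a clique of size 6), so at least 6 colors are needed.
6 colors suffice: color 1 → {v2, v7}; color 2 → {v8}; color 3 → {v1, v5}; color 4 → {v6}; color 5 → {v3}; color 6 → {v4}.
Since 7 ≥ 6, a proper 7-coloring certainly exists.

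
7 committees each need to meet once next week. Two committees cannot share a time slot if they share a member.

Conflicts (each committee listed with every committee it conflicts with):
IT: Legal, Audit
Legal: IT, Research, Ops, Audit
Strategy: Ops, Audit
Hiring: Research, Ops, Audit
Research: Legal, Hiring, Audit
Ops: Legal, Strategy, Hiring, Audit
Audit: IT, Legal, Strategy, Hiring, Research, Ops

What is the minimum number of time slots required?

3

IT, Legal, Audit all conflict with each other, so at least 3 time slots are needed.
A valid assignment using 3 time slots: IT=3, Legal=2, Strategy=2, Hiring=2, Research=3, Ops=3, Audit=1. Every pair that conflicts lands in different time slots.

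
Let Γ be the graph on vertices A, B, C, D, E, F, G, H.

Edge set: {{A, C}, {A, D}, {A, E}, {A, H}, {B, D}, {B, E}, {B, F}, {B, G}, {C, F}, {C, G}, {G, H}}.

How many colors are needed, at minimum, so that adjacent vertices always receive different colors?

3

The cycle A-C-G-B-D-A has odd length 5, so it cannot be 2-colored; at least 3 colors are needed.
3 colors suffice: color red → {A, B}; color blue → {D, E, F, G}; color green → {C, H}. No two adjacent vertices share a color.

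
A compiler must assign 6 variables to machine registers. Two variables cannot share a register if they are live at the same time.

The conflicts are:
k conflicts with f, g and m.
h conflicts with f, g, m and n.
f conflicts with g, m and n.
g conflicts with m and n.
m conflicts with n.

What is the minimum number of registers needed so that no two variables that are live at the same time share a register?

h, f, g, m, n pairwise conflict, so at least 5 registers are needed.
5 registers suffice: register 1 → {f}; register 2 → {m}; register 3 → {g}; register 4 → {k, h}; register 5 → {n}. Each listed conflict is separated.

5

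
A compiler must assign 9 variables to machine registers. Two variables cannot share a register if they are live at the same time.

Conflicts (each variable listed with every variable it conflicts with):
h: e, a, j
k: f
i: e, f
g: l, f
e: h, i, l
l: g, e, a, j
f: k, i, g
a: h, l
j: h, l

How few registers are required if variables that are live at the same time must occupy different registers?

The cycle g-l-e-i-f-g has odd length 5, so it cannot be 2-colored; at least 3 registers are needed.
3 registers suffice: register 1 → {h, l, f}; register 2 → {k, g, e, a, j}; register 3 → {i}. Each listed conflict is separated.

3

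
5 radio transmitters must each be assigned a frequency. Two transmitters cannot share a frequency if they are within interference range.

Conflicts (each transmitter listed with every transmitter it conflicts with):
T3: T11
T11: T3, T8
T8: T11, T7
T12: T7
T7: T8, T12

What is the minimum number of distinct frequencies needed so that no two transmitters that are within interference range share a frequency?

2

T11 and T8 conflict, so at least 2 frequencies are needed.
2 frequencies suffice: frequency 1 → {T11, T7}; frequency 2 → {T3, T8, T12}. No two conflicting transmitters share a frequency.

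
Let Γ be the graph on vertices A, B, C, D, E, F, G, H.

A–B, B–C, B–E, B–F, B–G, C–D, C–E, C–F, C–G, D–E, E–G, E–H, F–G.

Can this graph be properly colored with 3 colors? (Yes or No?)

B, C, E, G form a clique, so at least 4 colors are needed.
So 3 colors are not enough.

No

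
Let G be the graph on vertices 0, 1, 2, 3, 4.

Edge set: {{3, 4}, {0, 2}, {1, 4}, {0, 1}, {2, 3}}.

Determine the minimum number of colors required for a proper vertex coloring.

The cycle 2-0-1-4-3-2 has odd length 5, so it cannot be 2-colored; at least 3 colors are needed.
3 colors suffice: color a → {1, 3}; color b → {2, 4}; color c → {0}. No two adjacent vertices share a color.

3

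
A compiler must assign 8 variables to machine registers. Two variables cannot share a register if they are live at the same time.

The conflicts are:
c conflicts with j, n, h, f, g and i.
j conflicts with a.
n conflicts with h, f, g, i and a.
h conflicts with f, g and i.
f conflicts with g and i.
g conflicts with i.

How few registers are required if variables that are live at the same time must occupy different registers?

6

c, n, h, f, g, i all conflict with each other, so at least 6 registers are needed.
A valid assignment using 6 registers: c=1, j=2, n=2, h=4, f=3, g=5, i=6, a=1. Each listed conflict is separated.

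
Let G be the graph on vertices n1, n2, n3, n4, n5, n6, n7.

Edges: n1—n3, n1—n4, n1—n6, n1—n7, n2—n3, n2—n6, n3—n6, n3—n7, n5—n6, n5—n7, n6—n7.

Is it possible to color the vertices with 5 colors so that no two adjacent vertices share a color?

The chromatic number is 4. n1, n3, n6, n7 are pairwise adjacent (a clique of size 4), so at least 4 colors are needed.
4 colors suffice: color 1 → {n4, n6}; color 2 → {n3, n5}; color 3 → {n2, n7}; color 4 → {n1}.
Since 5 ≥ 4, a proper 5-coloring certainly exists.

Yes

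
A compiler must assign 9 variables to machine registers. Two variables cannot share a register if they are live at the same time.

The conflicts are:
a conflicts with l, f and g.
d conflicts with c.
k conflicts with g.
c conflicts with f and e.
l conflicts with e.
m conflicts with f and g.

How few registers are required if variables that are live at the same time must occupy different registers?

The cycle e-c-f-a-l-e has odd length 5, so it cannot be 2-colored; at least 3 registers are needed.
Using 3 registers: a=2, d=1, k=2, c=2, l=1, m=2, f=1, g=1, e=3. Each listed conflict is separated.

3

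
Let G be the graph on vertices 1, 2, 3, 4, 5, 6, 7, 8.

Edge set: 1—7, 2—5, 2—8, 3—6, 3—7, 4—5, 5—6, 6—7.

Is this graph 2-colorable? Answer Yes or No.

No

3, 6, 7 are mutually adjacent, so at least 3 colors are needed.
So 2 colors are not enough.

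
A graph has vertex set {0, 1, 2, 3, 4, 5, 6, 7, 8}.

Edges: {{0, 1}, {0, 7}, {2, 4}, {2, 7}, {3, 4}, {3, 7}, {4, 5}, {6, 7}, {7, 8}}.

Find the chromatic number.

2

3 and 7 are adjacent, so at least 2 colors are needed.
2 colors suffice: 0=b, 1=a, 2=b, 3=b, 4=a, 5=b, 6=b, 7=a, 8=b. Every edge joins two different colors.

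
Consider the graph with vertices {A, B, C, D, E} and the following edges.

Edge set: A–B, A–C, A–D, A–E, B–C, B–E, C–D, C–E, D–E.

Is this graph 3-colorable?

A, B, C, E are mutually adjacent (a clique of size 4), so at least 4 colors are needed.
So 3 colors are not enough.

No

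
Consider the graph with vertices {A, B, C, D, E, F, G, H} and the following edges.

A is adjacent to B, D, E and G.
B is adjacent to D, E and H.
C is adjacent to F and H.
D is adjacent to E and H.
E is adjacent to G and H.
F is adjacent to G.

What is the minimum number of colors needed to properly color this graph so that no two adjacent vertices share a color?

A, B, D, E are pairwise adjacent (a clique of size 4), so at least 4 colors are needed.
One proper 4-coloring: A=2, B=3, C=1, D=4, E=1, F=2, G=3, H=2. Every edge joins two different colors.

4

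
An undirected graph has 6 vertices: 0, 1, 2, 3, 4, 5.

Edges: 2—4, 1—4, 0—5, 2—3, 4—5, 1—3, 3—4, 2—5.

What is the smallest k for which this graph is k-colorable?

2, 3, 4 are mutually adjacent, so at least 3 colors are needed.
A valid assignment using 3 colors: 0=a, 1=c, 2=c, 3=b, 4=a, 5=b. Each edge has distinct colors on its endpoints.

3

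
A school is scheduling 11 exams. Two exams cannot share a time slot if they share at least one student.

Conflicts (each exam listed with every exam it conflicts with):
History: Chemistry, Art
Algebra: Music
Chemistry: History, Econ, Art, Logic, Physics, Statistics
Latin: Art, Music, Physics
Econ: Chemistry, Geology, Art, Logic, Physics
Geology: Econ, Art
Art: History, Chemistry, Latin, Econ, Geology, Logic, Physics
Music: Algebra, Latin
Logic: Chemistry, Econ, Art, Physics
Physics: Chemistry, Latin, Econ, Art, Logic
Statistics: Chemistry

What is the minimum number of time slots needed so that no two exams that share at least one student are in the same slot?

5

Chemistry, Econ, Art, Logic, Physics are mutually in conflict, so at least 5 time slots are needed.
Using 5 time slots: History=3, Algebra=2, Chemistry=2, Latin=2, Econ=3, Geology=2, Art=1, Music=1, Logic=5, Physics=4, Statistics=1. Each listed conflict is separated.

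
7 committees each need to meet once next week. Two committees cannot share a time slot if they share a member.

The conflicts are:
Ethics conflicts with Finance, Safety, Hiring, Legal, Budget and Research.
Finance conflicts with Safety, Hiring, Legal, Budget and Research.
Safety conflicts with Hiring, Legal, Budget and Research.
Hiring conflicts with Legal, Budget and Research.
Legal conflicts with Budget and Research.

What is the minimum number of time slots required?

Ethics, Finance, Safety, Hiring, Legal, Research pairwise conflict, so at least 6 time slots are needed.
A valid assignment using 6 time slots: Ethics=1, Finance=3, Safety=4, Hiring=2, Legal=5, Budget=6, Research=6. Every pair that conflicts lands in different time slots.

6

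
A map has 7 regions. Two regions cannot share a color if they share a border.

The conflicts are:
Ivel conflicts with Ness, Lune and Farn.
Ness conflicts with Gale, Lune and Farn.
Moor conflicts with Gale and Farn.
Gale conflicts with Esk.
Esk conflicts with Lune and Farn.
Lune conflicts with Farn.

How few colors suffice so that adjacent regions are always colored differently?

4

Ivel, Ness, Lune, Farn all conflict with each other, so at least 4 colors are needed.
4 colors suffice: Ivel=4, Ness=2, Moor=2, Gale=1, Esk=2, Lune=3, Farn=1. No two conflicting regions share a color.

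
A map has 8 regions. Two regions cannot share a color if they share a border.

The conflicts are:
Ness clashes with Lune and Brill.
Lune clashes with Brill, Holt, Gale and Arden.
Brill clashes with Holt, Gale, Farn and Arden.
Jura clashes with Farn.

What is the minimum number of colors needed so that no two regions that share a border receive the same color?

Lune, Brill, Gale are mutually in conflict, so at least 3 colors are needed.
3 colors suffice: color 1 → {Brill, Jura}; color 2 → {Lune, Farn}; color 3 → {Ness, Holt, Gale, Arden}. Each listed conflict is separated.

3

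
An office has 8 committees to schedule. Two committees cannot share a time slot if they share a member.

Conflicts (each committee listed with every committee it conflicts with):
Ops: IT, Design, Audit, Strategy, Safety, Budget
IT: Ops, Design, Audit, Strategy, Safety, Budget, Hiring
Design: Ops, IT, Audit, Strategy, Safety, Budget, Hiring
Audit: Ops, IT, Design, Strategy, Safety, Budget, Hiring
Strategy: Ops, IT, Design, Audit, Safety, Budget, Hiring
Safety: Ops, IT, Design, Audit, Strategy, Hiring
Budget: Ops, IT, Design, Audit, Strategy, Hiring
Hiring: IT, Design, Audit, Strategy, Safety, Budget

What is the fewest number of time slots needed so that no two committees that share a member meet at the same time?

6

IT, Design, Audit, Strategy, Safety, Hiring pairwise conflict, so at least 6 time slots are needed.
6 time slots suffice: time slot 1 → {Design}; time slot 2 → {Strategy}; time slot 3 → {IT}; time slot 4 → {Audit}; time slot 5 → {Safety, Budget}; time slot 6 → {Ops, Hiring}. No two conflicting committees share a time slot.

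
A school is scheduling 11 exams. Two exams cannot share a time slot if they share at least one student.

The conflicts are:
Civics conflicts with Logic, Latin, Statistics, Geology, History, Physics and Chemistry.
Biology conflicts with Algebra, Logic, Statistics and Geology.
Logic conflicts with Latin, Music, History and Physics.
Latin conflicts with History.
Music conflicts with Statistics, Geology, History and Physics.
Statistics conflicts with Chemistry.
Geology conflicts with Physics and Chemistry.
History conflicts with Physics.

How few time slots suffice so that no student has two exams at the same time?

4

Civics, Logic, History, Physics are mutually in conflict, so at least 4 time slots are needed.
4 time slots suffice: time slot 1 → {Civics, Biology, Music}; time slot 2 → {Algebra, Logic, Statistics, Geology}; time slot 3 → {Latin, Physics, Chemistry}; time slot 4 → {History}. No two conflicting exams share a time slot.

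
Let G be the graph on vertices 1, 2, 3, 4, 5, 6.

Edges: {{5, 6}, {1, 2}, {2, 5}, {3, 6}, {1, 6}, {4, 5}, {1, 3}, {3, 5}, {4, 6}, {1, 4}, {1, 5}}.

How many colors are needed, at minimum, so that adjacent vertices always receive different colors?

4

1, 3, 5, 6 are mutually adjacent (a clique of size 4), so at least 4 colors are needed.
4 colors suffice: color a → {1}; color b → {5}; color c → {2, 6}; color d → {3, 4}. Every edge joins two different colors.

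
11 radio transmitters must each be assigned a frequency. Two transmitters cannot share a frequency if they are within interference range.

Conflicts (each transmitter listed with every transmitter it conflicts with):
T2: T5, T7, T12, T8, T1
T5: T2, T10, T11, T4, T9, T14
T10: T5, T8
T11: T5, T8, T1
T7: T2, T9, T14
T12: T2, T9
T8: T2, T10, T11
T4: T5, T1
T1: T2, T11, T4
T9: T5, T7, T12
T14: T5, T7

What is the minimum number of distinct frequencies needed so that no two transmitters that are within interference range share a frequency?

T2 and T1 conflict, so at least 2 frequencies are needed.
2 frequencies suffice: frequency 1 → {T5, T7, T12, T8, T1}; frequency 2 → {T2, T10, T11, T4, T9, T14}. Every pair that conflicts lands in different frequencies.

2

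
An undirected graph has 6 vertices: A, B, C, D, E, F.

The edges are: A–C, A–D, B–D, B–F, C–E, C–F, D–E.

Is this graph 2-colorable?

The cycle C-F-B-D-E-C has odd length 5, so it cannot be 2-colored; at least 3 colors are needed.
So 2 colors are not enough.

No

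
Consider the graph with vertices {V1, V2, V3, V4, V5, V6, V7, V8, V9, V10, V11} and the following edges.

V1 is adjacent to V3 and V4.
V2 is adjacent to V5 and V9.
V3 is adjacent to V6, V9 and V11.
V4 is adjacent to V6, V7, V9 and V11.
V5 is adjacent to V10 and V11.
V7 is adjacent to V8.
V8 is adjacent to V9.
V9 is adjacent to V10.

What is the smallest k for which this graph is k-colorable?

The cycle V9-V10-V5-V11-V3-V9 has odd length 5, so it cannot be 2-colored; at least 3 colors are needed.
One proper 3-coloring: V1=1, V2=2, V3=2, V4=2, V5=1, V6=1, V7=1, V8=2, V9=1, V10=2, V11=3. Every edge joins two different colors.

3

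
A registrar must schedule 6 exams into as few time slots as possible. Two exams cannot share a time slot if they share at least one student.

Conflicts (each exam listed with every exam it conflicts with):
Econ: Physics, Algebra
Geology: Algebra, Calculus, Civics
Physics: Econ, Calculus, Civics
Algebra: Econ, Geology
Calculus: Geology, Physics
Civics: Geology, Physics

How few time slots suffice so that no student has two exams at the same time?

The cycle Calculus-Geology-Algebra-Econ-Physics-Calculus has odd length 5, so it cannot be 2-colored; at least 3 time slots are needed.
3 time slots suffice: Econ=3, Geology=1, Physics=1, Algebra=2, Calculus=2, Civics=2. Every pair that conflicts lands in different time slots.

3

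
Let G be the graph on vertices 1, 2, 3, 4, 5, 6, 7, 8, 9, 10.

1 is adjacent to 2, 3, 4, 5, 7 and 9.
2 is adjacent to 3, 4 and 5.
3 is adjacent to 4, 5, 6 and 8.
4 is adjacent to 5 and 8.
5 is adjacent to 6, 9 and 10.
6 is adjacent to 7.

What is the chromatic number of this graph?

1, 2, 3, 4, 5 are mutually adjacent (a clique of size 5), so at least 5 colors are needed.
5 colors suffice: color a → {5, 7, 8}; color b → {1, 6, 10}; color c → {3, 9}; color d → {4}; color e → {2}. No two adjacent vertices share a color.

5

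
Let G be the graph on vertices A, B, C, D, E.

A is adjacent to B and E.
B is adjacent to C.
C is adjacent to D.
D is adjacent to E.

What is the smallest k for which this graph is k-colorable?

3

The cycle C-B-A-E-D-C has odd length 5, so it cannot be 2-colored; at least 3 colors are needed.
3 colors suffice: color 1 → {A, D}; color 2 → {C, E}; color 3 → {B}. Every edge joins two different colors.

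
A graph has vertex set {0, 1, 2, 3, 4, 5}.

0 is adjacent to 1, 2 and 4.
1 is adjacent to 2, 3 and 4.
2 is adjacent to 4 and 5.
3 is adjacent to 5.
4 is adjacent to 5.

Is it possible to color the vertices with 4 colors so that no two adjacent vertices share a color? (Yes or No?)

The chromatic number is 4. 0, 1, 2, 4 are pairwise adjacent (a clique of size 4), so at least 4 colors are needed.
4 colors suffice: color red → {3, 4}; color blue → {1, 5}; color green → {2}; color yellow → {0}.
That is already a proper 4-coloring.

Yes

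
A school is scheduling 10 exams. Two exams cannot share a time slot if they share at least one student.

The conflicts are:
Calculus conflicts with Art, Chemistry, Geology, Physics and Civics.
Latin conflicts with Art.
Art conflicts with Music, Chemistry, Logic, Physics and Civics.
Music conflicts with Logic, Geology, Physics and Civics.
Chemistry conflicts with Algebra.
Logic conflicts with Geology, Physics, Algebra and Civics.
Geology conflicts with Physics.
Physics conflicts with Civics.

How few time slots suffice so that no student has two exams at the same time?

Art, Music, Logic, Physics, Civics are mutually in conflict, so at least 5 time slots are needed.
5 time slots suffice: Calculus=2, Latin=2, Art=1, Music=4, Chemistry=3, Logic=2, Geology=1, Physics=3, Algebra=1, Civics=5. Each listed conflict is separated.

5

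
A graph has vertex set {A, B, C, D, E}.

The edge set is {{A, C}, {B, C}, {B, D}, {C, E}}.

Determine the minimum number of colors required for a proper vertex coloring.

A and C are adjacent, so at least 2 colors are needed.
2 colors suffice: color 1 → {C, D}; color 2 → {A, B, E}. Each edge has distinct colors on its endpoints.

2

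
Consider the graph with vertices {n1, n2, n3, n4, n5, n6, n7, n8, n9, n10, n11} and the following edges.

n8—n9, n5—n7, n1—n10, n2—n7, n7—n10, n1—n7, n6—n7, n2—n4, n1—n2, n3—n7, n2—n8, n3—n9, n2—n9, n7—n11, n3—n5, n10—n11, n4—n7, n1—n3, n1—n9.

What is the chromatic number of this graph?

3

n1, n3, n9 are pairwise adjacent, so at least 3 colors are needed.
One proper 3-coloring: n1=2, n2=3, n3=3, n4=2, n5=2, n6=2, n7=1, n8=2, n9=1, n10=3, n11=2. No two adjacent vertices share a color.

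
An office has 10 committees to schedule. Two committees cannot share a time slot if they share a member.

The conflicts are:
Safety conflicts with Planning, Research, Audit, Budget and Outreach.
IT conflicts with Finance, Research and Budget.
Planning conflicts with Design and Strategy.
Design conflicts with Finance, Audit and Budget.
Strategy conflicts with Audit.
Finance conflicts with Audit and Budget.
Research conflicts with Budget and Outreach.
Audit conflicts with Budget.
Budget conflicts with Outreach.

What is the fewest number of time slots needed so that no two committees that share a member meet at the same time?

Safety, Research, Budget, Outreach pairwise conflict, so at least 4 time slots are needed.
4 time slots suffice: time slot 1 → {Planning, Budget}; time slot 2 → {Safety, IT, Design, Strategy}; time slot 3 → {Research, Audit}; time slot 4 → {Finance, Outreach}. Each listed conflict is separated.

4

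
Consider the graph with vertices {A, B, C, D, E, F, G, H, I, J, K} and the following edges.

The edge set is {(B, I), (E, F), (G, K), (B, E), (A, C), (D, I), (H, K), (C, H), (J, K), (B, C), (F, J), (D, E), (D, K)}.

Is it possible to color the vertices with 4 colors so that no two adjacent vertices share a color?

Yes

The chromatic number is 3. The cycle D-E-F-J-K-D has odd length 5, so it cannot be 2-colored; at least 3 colors are needed.
3 colors suffice: color red → {C, E, I, K}; color blue → {A, B, D, F, G, H}; color green → {J}.
Since 4 ≥ 3, a proper 4-coloring certainly exists.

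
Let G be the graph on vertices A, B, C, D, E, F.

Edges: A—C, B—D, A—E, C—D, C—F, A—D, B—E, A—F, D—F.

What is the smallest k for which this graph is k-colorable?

4

A, C, D, F form a clique, so at least 4 colors are needed.
4 colors suffice: color 1 → {D, E}; color 2 → {A, B}; color 3 → {C}; color 4 → {F}. Each edge has distinct colors on its endpoints.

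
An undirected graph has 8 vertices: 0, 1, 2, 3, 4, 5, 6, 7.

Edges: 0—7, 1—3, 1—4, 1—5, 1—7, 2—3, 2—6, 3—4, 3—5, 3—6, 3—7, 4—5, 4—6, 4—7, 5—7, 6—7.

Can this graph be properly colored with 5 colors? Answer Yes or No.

Yes

The chromatic number is 5. 1, 3, 4, 5, 7 form a clique, so at least 5 colors are needed.
5 colors suffice: 0=b, 1=e, 2=a, 3=b, 4=c, 5=d, 6=d, 7=a.
That is already a proper 5-coloring.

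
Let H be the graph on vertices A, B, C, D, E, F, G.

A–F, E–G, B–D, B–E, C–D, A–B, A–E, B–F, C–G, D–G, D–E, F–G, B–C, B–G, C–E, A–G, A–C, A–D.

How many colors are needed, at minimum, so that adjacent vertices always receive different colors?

A, B, C, D, E, G are pairwise adjacent (a clique of size 6), so at least 6 colors are needed.
One proper 6-coloring: A=2, B=3, C=5, D=4, E=6, F=4, G=1. Every edge joins two different colors.

6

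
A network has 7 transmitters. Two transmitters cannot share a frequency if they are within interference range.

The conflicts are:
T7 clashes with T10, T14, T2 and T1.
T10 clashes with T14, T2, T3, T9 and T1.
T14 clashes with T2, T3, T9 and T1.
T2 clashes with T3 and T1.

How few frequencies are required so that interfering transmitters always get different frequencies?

5

T7, T10, T14, T2, T1 all conflict with each other, so at least 5 frequencies are needed.
5 frequencies suffice: frequency 1 → {T14}; frequency 2 → {T10}; frequency 3 → {T2, T9}; frequency 4 → {T7, T3}; frequency 5 → {T1}. Each listed conflict is separated.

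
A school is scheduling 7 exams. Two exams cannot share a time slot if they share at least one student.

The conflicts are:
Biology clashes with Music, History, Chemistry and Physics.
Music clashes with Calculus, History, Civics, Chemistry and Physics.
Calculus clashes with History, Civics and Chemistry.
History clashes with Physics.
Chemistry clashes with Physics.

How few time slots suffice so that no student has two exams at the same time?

4

Biology, Music, History, Physics pairwise conflict, so at least 4 time slots are needed.
Using 4 time slots: Biology=3, Music=1, Calculus=2, History=4, Civics=3, Chemistry=4, Physics=2. Every pair that conflicts lands in different time slots.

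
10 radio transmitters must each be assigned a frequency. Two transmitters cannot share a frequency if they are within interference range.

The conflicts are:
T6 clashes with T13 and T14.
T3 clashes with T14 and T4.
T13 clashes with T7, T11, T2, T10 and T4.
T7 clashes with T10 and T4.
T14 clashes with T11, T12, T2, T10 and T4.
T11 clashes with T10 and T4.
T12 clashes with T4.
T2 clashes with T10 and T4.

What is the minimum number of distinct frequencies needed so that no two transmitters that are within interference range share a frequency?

3

T14, T2, T4 pairwise conflict, so at least 3 frequencies are needed.
A valid assignment using 3 frequencies: T6=1, T3=3, T13=2, T7=3, T14=2, T11=3, T12=3, T2=3, T10=1, T4=1. No two conflicting transmitters share a frequency.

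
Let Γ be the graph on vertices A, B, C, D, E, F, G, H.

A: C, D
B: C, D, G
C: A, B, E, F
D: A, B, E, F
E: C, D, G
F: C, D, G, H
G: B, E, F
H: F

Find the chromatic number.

E and G are adjacent, so at least 2 colors are needed.
2 colors suffice: A=red, B=red, C=blue, D=blue, E=red, F=red, G=blue, H=blue. No two adjacent vertices share a color.

2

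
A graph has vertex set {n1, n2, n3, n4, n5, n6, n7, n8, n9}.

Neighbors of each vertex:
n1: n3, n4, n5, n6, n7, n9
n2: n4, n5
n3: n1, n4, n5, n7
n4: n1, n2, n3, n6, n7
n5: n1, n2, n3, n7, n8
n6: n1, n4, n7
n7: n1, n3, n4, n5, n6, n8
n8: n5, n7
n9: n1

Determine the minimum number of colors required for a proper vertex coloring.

n1, n3, n5, n7 are pairwise adjacent (a clique of size 4), so at least 4 colors are needed.
4 colors suffice: n1=2, n2=1, n3=4, n4=3, n5=3, n6=4, n7=1, n8=2, n9=1. Each edge has distinct colors on its endpoints.

4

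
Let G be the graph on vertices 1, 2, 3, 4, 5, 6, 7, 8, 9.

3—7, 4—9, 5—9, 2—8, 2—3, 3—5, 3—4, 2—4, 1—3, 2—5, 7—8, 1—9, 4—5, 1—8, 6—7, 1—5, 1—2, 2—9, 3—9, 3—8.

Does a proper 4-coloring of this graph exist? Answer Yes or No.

1, 2, 3, 5, 9 are pairwise adjacent (a clique of size 5), so at least 5 colors are needed.
So 4 colors are not enough.

No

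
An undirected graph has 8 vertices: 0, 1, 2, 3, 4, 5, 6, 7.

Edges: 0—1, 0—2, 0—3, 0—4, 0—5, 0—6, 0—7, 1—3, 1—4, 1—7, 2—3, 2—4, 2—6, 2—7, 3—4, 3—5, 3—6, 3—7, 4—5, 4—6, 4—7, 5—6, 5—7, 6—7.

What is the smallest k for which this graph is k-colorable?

0, 3, 4, 5, 6, 7 are pairwise adjacent (a clique of size 6), so at least 6 colors are needed.
6 colors suffice: color a → {4}; color b → {0}; color c → {7}; color d → {3}; color e → {1, 6}; color f → {2, 5}. Each edge has distinct colors on its endpoints.

6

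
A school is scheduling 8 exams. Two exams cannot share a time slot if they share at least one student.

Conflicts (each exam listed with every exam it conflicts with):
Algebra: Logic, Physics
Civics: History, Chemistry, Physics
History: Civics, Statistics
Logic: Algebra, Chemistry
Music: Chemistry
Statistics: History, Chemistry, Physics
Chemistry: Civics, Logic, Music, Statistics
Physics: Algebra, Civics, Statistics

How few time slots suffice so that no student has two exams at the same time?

The cycle Physics-Statistics-Chemistry-Logic-Algebra-Physics has odd length 5, so it cannot be 2-colored; at least 3 time slots are needed.
3 time slots suffice: time slot 1 → {History, Chemistry, Physics}; time slot 2 → {Civics, Logic, Music, Statistics}; time slot 3 → {Algebra}. No two conflicting exams share a time slot.

3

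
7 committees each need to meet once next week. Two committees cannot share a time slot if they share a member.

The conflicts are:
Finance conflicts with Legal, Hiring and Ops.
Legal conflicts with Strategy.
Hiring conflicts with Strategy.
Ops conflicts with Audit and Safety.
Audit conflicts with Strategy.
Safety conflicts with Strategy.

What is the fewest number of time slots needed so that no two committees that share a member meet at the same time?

The cycle Strategy-Legal-Finance-Ops-Safety-Strategy has odd length 5, so it cannot be 2-colored; at least 3 time slots are needed.
3 time slots suffice: time slot 1 → {Finance, Strategy}; time slot 2 → {Legal, Hiring, Ops}; time slot 3 → {Audit, Safety}. Each listed conflict is separated.

3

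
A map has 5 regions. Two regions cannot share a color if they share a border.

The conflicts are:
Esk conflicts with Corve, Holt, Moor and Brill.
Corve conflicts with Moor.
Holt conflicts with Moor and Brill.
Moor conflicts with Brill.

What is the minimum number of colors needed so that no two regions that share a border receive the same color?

Esk, Holt, Moor, Brill all conflict with each other, so at least 4 colors are needed.
One proper 4-coloring: Esk=2, Corve=3, Holt=4, Moor=1, Brill=3. Every pair that conflicts lands in different colors.

4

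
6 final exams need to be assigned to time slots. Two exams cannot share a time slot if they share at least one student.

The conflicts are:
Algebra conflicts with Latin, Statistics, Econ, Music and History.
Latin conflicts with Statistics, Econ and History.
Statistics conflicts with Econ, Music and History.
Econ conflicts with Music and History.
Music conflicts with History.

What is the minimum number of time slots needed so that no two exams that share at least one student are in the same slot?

Algebra, Latin, Statistics, Econ, History all conflict with each other, so at least 5 time slots are needed.
5 time slots suffice: time slot 1 → {Statistics}; time slot 2 → {Algebra}; time slot 3 → {History}; time slot 4 → {Econ}; time slot 5 → {Latin, Music}. No two conflicting exams share a time slot.

5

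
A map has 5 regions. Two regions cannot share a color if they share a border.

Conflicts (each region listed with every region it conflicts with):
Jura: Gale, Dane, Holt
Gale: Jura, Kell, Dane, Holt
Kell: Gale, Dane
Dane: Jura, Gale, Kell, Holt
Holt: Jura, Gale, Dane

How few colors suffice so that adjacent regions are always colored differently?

4

Jura, Gale, Dane, Holt all conflict with each other, so at least 4 colors are needed.
4 colors suffice: color 1 → {Gale}; color 2 → {Dane}; color 3 → {Jura, Kell}; color 4 → {Holt}. Every pair that conflicts lands in different colors.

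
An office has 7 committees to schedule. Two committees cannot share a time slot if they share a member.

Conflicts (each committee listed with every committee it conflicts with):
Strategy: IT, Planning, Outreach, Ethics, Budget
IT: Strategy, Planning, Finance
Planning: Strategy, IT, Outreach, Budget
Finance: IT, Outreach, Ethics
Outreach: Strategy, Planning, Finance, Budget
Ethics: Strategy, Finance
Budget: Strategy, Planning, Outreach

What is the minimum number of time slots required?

4

Strategy, Planning, Outreach, Budget are mutually in conflict, so at least 4 time slots are needed.
4 time slots suffice: time slot 1 → {Strategy, Finance}; time slot 2 → {IT, Outreach, Ethics}; time slot 3 → {Planning}; time slot 4 → {Budget}. Every pair that conflicts lands in different time slots.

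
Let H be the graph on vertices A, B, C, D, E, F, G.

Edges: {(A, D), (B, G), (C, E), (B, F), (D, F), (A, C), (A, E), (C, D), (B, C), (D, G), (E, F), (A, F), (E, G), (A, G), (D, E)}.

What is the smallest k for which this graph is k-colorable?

A, C, D, E are pairwise adjacent (a clique of size 4), so at least 4 colors are needed.
4 colors suffice: color 1 → {B, D}; color 2 → {A}; color 3 → {E}; color 4 → {C, F, G}. No two adjacent vertices share a color.

4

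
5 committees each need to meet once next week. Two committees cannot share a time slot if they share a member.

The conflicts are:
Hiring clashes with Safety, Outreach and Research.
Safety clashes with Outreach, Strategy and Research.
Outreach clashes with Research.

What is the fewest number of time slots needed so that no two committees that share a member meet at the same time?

4

Hiring, Safety, Outreach, Research are mutually in conflict, so at least 4 time slots are needed.
4 time slots suffice: time slot 1 → {Safety}; time slot 2 → {Outreach, Strategy}; time slot 3 → {Research}; time slot 4 → {Hiring}. No two conflicting committees share a time slot.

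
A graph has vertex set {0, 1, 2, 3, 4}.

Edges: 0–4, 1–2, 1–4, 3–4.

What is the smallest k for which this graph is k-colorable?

3 and 4 are adjacent, so at least 2 colors are needed.
2 colors suffice: color red → {2, 4}; color blue → {0, 1, 3}. Every edge joins two different colors.

2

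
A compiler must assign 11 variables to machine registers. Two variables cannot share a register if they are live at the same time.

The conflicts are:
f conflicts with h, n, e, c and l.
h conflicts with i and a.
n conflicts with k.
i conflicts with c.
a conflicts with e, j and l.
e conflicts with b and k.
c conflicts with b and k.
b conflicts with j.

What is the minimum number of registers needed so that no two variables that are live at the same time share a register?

2

h and i conflict, so at least 2 registers are needed.
A valid assignment using 2 registers: f=1, h=2, n=2, i=1, a=1, e=2, c=2, b=1, j=2, l=2, k=1. No two conflicting variables share a register.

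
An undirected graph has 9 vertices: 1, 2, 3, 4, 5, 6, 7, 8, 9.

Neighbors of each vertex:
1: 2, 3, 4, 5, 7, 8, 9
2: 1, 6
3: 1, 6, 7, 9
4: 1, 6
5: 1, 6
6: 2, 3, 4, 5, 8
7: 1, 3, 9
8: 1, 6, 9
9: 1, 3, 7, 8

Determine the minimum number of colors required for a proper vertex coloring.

1, 3, 7, 9 are pairwise adjacent (a clique of size 4), so at least 4 colors are needed.
4 colors suffice: color red → {1, 6}; color blue → {2, 3, 4, 5, 8}; color green → {9}; color yellow → {7}. Every edge joins two different colors.

4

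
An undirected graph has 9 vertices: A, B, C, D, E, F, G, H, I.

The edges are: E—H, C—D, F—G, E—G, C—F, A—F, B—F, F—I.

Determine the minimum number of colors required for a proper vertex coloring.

E and G are adjacent, so at least 2 colors are needed.
A valid assignment using 2 colors: A=blue, B=blue, C=blue, D=red, E=red, F=red, G=blue, H=blue, I=blue. Each edge has distinct colors on its endpoints.

2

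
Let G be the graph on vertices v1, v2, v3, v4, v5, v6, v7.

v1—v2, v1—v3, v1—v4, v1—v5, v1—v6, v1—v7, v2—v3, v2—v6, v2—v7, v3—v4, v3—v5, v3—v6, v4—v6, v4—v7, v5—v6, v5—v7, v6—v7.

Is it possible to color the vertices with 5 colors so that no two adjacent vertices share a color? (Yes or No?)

Yes

The chromatic number is 4. v1, v3, v4, v6 are pairwise adjacent (a clique of size 4), so at least 4 colors are needed.
4 colors suffice: v1=R, v2=Y, v3=G, v4=Y, v5=Y, v6=B, v7=G.
Since 5 ≥ 4, a proper 5-coloring certainly exists.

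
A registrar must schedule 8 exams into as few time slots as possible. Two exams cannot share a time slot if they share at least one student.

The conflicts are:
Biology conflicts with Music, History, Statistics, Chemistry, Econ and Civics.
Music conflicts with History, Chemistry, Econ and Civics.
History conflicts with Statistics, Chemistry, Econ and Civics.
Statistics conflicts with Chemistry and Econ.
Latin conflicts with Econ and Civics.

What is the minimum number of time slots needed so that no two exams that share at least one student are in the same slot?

Biology, Music, History, Civics all conflict with each other, so at least 4 time slots are needed.
4 time slots suffice: time slot 1 → {Biology, Latin}; time slot 2 → {History}; time slot 3 → {Music, Statistics}; time slot 4 → {Chemistry, Econ, Civics}. Each listed conflict is separated.

4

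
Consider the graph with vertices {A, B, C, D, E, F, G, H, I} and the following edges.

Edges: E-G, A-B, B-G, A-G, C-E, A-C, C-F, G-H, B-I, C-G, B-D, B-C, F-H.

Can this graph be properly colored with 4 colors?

The chromatic number is 4. A, B, C, G are pairwise adjacent (a clique of size 4), so at least 4 colors are needed.
One proper 4-coloring: A=yellow, B=blue, C=red, D=red, E=blue, F=blue, G=green, H=red, I=red.
That is already a proper 4-coloring.

Yes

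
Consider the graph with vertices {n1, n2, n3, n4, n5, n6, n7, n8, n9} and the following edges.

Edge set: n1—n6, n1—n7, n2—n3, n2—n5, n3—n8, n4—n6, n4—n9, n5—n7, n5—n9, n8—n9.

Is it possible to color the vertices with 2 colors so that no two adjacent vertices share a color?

The cycle n3-n8-n9-n5-n2-n3 has odd length 5, so it cannot be 2-colored; at least 3 colors are needed.
So 2 colors are not enough.

No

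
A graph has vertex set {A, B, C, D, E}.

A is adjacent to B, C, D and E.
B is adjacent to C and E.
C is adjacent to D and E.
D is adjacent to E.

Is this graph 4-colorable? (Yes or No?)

Yes

The chromatic number is 4. A, C, D, E form a clique, so at least 4 colors are needed.
One proper 4-coloring: A=blue, B=yellow, C=green, D=yellow, E=red.
That is already a proper 4-coloring.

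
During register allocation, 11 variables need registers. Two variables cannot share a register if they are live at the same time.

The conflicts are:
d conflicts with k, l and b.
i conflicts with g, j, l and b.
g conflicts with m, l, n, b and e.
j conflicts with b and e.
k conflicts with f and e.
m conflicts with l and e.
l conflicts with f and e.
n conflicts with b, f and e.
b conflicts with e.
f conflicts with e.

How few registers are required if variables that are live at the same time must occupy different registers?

4

g, m, l, e are mutually in conflict, so at least 4 registers are needed.
4 registers suffice: register 1 → {d, i, e}; register 2 → {k, l, b}; register 3 → {g, j, f}; register 4 → {m, n}. Every pair that conflicts lands in different registers.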